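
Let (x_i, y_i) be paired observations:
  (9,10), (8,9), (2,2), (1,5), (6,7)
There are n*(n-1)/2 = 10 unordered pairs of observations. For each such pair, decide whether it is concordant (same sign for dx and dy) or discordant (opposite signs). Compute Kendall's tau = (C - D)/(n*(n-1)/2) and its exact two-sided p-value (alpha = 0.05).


Step 1: Enumerate the 10 unordered pairs (i,j) with i<j and classify each by sign(x_j-x_i) * sign(y_j-y_i).
  (1,2):dx=-1,dy=-1->C; (1,3):dx=-7,dy=-8->C; (1,4):dx=-8,dy=-5->C; (1,5):dx=-3,dy=-3->C
  (2,3):dx=-6,dy=-7->C; (2,4):dx=-7,dy=-4->C; (2,5):dx=-2,dy=-2->C; (3,4):dx=-1,dy=+3->D
  (3,5):dx=+4,dy=+5->C; (4,5):dx=+5,dy=+2->C
Step 2: C = 9, D = 1, total pairs = 10.
Step 3: tau = (C - D)/(n(n-1)/2) = (9 - 1)/10 = 0.800000.
Step 4: Exact two-sided p-value (enumerate n! = 120 permutations of y under H0): p = 0.083333.
Step 5: alpha = 0.05. fail to reject H0.

tau_b = 0.8000 (C=9, D=1), p = 0.083333, fail to reject H0.


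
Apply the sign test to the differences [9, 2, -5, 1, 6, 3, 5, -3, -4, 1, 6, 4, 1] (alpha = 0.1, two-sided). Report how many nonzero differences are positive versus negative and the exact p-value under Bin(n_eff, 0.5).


Step 1: Discard zero differences. Original n = 13; n_eff = number of nonzero differences = 13.
Nonzero differences (with sign): +9, +2, -5, +1, +6, +3, +5, -3, -4, +1, +6, +4, +1
Step 2: Count signs: positive = 10, negative = 3.
Step 3: Under H0: P(positive) = 0.5, so the number of positives S ~ Bin(13, 0.5).
Step 4: Two-sided exact p-value = sum of Bin(13,0.5) probabilities at or below the observed probability = 0.092285.
Step 5: alpha = 0.1. reject H0.

n_eff = 13, pos = 10, neg = 3, p = 0.092285, reject H0.


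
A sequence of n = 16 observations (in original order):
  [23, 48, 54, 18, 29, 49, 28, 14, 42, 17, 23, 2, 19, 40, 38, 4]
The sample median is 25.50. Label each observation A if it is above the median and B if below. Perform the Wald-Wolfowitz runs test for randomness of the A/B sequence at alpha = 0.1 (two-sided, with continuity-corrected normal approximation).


Step 1: Compute median = 25.50; label A = above, B = below.
Labels in order: BAABAAABABBBBAAB  (n_A = 8, n_B = 8)
Step 2: Count runs R = 9.
Step 3: Under H0 (random ordering), E[R] = 2*n_A*n_B/(n_A+n_B) + 1 = 2*8*8/16 + 1 = 9.0000.
        Var[R] = 2*n_A*n_B*(2*n_A*n_B - n_A - n_B) / ((n_A+n_B)^2 * (n_A+n_B-1)) = 14336/3840 = 3.7333.
        SD[R] = 1.9322.
Step 4: R = E[R], so z = 0 with no continuity correction.
Step 5: Two-sided p-value via normal approximation = 2*(1 - Phi(|z|)) = 1.000000.
Step 6: alpha = 0.1. fail to reject H0.

R = 9, z = 0.0000, p = 1.000000, fail to reject H0.


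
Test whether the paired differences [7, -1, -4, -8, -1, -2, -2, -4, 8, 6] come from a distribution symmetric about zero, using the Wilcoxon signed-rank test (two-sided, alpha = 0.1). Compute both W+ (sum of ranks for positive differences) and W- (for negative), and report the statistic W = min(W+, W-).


Step 1: Drop any zero differences (none here) and take |d_i|.
|d| = [7, 1, 4, 8, 1, 2, 2, 4, 8, 6]
Step 2: Midrank |d_i| (ties get averaged ranks).
ranks: |7|->8, |1|->1.5, |4|->5.5, |8|->9.5, |1|->1.5, |2|->3.5, |2|->3.5, |4|->5.5, |8|->9.5, |6|->7
Step 3: Attach original signs; sum ranks with positive sign and with negative sign.
W+ = 8 + 9.5 + 7 = 24.5
W- = 1.5 + 5.5 + 9.5 + 1.5 + 3.5 + 3.5 + 5.5 = 30.5
(Check: W+ + W- = 55 should equal n(n+1)/2 = 55.)
Step 4: Test statistic W = min(W+, W-) = 24.5.
Step 5: Ties in |d|, so use the tie-corrected normal approximation.
        E[W] = n(n+1)/4 = 10*11/4 = 27.5.
        Tie groups: |d|=1 (t=2), |d|=2 (t=2), |d|=4 (t=2), |d|=8 (t=2); sum(t^3 - t) = 24.
        Var[W] = n(n+1)(2n+1)/24 - sum(t^3-t)/48 = 2310/24 - 24/48 = 95.75.
        z = (W - E[W]) / sqrt(Var[W]) = (24.5 - 27.5) / 9.7852 = -0.3066.
        Two-sided p = 2*Phi(z) = 0.759159.
Step 6: alpha = 0.1. fail to reject H0.

W+ = 24.5, W- = 30.5, W = min = 24.5, p = 0.759159, fail to reject H0.


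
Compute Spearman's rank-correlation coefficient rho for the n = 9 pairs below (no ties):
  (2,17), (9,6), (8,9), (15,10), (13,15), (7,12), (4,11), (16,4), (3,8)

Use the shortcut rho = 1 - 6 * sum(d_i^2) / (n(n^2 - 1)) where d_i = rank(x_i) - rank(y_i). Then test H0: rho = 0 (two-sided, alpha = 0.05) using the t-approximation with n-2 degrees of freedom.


Step 1: Rank x and y separately (midranks; no ties here).
rank(x): 2->1, 9->6, 8->5, 15->8, 13->7, 7->4, 4->3, 16->9, 3->2
rank(y): 17->9, 6->2, 9->4, 10->5, 15->8, 12->7, 11->6, 4->1, 8->3
Step 2: d_i = R_x(i) - R_y(i); compute d_i^2.
  (1-9)^2=64, (6-2)^2=16, (5-4)^2=1, (8-5)^2=9, (7-8)^2=1, (4-7)^2=9, (3-6)^2=9, (9-1)^2=64, (2-3)^2=1
sum(d^2) = 174.
Step 3: rho = 1 - 6*174 / (9*(9^2 - 1)) = 1 - 1044/720 = -0.450000.
Step 4: Under H0, t = rho * sqrt((n-2)/(1-rho^2)) = -1.3332 ~ t(7).
Step 5: Two-sided p-value from the t-distribution with 7 df = 0.224216.
Step 6: alpha = 0.05. fail to reject H0.

rho = -0.4500, p = 0.224216, fail to reject H0 at alpha = 0.05.


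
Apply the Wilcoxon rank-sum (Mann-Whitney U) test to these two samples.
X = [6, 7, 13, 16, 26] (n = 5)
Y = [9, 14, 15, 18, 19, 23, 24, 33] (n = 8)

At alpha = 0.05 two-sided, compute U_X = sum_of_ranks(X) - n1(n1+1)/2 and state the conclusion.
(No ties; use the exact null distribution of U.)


Step 1: Combine and sort all 13 observations; assign midranks.
sorted (value, group): (6,X), (7,X), (9,Y), (13,X), (14,Y), (15,Y), (16,X), (18,Y), (19,Y), (23,Y), (24,Y), (26,X), (33,Y)
ranks: 6->1, 7->2, 9->3, 13->4, 14->5, 15->6, 16->7, 18->8, 19->9, 23->10, 24->11, 26->12, 33->13
Step 2: Rank sum for X: R1 = 1 + 2 + 4 + 7 + 12 = 26.
Step 3: U_X = R1 - n1(n1+1)/2 = 26 - 5*6/2 = 26 - 15 = 11.
       U_Y = n1*n2 - U_X = 40 - 11 = 29.
Step 4: No ties, so the exact null distribution of U (based on enumerating the C(13,5) = 1287 equally likely rank assignments) gives the two-sided p-value.
Step 5: p-value = 0.222222; compare to alpha = 0.05. fail to reject H0.

U_X = 11, p = 0.222222, fail to reject H0 at alpha = 0.05.


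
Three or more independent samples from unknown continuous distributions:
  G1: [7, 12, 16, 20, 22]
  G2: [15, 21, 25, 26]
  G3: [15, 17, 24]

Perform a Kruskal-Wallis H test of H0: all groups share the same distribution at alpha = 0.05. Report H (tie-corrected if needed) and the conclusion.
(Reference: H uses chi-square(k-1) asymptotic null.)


Step 1: Combine all N = 12 observations and assign midranks.
sorted (value, group, rank): (7,G1,1), (12,G1,2), (15,G2,3.5), (15,G3,3.5), (16,G1,5), (17,G3,6), (20,G1,7), (21,G2,8), (22,G1,9), (24,G3,10), (25,G2,11), (26,G2,12)
Step 2: Sum ranks within each group.
R_1 = 24 (n_1 = 5)
R_2 = 34.5 (n_2 = 4)
R_3 = 19.5 (n_3 = 3)
Step 3: H = 12/(N(N+1)) * sum(R_i^2/n_i) - 3(N+1)
     = 12/(12*13) * (24^2/5 + 34.5^2/4 + 19.5^2/3) - 3*13
     = 0.076923 * 539.513 - 39
     = 2.500962.
Step 4: Ties present; correction factor C = 1 - 6/(12^3 - 12) = 0.996503. Corrected H = 2.500962 / 0.996503 = 2.509737.
Step 5: Under H0, H ~ chi^2(2); p-value = 0.285113.
Step 6: alpha = 0.05. fail to reject H0.

H = 2.5097, df = 2, p = 0.285113, fail to reject H0.


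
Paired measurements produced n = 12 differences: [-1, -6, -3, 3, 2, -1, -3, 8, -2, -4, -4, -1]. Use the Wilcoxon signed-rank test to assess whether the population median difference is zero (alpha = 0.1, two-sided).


Step 1: Drop any zero differences (none here) and take |d_i|.
|d| = [1, 6, 3, 3, 2, 1, 3, 8, 2, 4, 4, 1]
Step 2: Midrank |d_i| (ties get averaged ranks).
ranks: |1|->2, |6|->11, |3|->7, |3|->7, |2|->4.5, |1|->2, |3|->7, |8|->12, |2|->4.5, |4|->9.5, |4|->9.5, |1|->2
Step 3: Attach original signs; sum ranks with positive sign and with negative sign.
W+ = 7 + 4.5 + 12 = 23.5
W- = 2 + 11 + 7 + 2 + 7 + 4.5 + 9.5 + 9.5 + 2 = 54.5
(Check: W+ + W- = 78 should equal n(n+1)/2 = 78.)
Step 4: Test statistic W = min(W+, W-) = 23.5.
Step 5: Ties in |d|, so use the tie-corrected normal approximation.
        E[W] = n(n+1)/4 = 12*13/4 = 39.
        Tie groups: |d|=1 (t=3), |d|=2 (t=2), |d|=3 (t=3), |d|=4 (t=2); sum(t^3 - t) = 60.
        Var[W] = n(n+1)(2n+1)/24 - sum(t^3-t)/48 = 3900/24 - 60/48 = 161.25.
        z = (W - E[W]) / sqrt(Var[W]) = (23.5 - 39) / 12.6984 = -1.2206.
        Two-sided p = 2*Phi(z) = 0.222228.
Step 6: alpha = 0.1. fail to reject H0.

W+ = 23.5, W- = 54.5, W = min = 23.5, p = 0.222228, fail to reject H0.


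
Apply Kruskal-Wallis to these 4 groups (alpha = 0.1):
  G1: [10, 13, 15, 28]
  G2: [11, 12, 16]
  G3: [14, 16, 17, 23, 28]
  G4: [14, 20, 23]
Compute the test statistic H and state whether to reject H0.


Step 1: Combine all N = 15 observations and assign midranks.
sorted (value, group, rank): (10,G1,1), (11,G2,2), (12,G2,3), (13,G1,4), (14,G3,5.5), (14,G4,5.5), (15,G1,7), (16,G2,8.5), (16,G3,8.5), (17,G3,10), (20,G4,11), (23,G3,12.5), (23,G4,12.5), (28,G1,14.5), (28,G3,14.5)
Step 2: Sum ranks within each group.
R_1 = 26.5 (n_1 = 4)
R_2 = 13.5 (n_2 = 3)
R_3 = 51 (n_3 = 5)
R_4 = 29 (n_4 = 3)
Step 3: H = 12/(N(N+1)) * sum(R_i^2/n_i) - 3(N+1)
     = 12/(15*16) * (26.5^2/4 + 13.5^2/3 + 51^2/5 + 29^2/3) - 3*16
     = 0.050000 * 1036.85 - 48
     = 3.842292.
Step 4: Ties present; correction factor C = 1 - 24/(15^3 - 15) = 0.992857. Corrected H = 3.842292 / 0.992857 = 3.869934.
Step 5: Under H0, H ~ chi^2(3); p-value = 0.275856.
Step 6: alpha = 0.1. fail to reject H0.

H = 3.8699, df = 3, p = 0.275856, fail to reject H0.


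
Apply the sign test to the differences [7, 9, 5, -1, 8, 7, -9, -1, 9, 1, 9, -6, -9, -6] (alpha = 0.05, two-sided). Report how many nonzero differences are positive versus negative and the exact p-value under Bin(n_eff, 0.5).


Step 1: Discard zero differences. Original n = 14; n_eff = number of nonzero differences = 14.
Nonzero differences (with sign): +7, +9, +5, -1, +8, +7, -9, -1, +9, +1, +9, -6, -9, -6
Step 2: Count signs: positive = 8, negative = 6.
Step 3: Under H0: P(positive) = 0.5, so the number of positives S ~ Bin(14, 0.5).
Step 4: Two-sided exact p-value = sum of Bin(14,0.5) probabilities at or below the observed probability = 0.790527.
Step 5: alpha = 0.05. fail to reject H0.

n_eff = 14, pos = 8, neg = 6, p = 0.790527, fail to reject H0.


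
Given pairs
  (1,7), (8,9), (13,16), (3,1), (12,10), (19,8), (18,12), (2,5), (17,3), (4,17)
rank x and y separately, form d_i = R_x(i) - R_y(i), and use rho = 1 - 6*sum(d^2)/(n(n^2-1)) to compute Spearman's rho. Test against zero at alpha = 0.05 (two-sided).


Step 1: Rank x and y separately (midranks; no ties here).
rank(x): 1->1, 8->5, 13->7, 3->3, 12->6, 19->10, 18->9, 2->2, 17->8, 4->4
rank(y): 7->4, 9->6, 16->9, 1->1, 10->7, 8->5, 12->8, 5->3, 3->2, 17->10
Step 2: d_i = R_x(i) - R_y(i); compute d_i^2.
  (1-4)^2=9, (5-6)^2=1, (7-9)^2=4, (3-1)^2=4, (6-7)^2=1, (10-5)^2=25, (9-8)^2=1, (2-3)^2=1, (8-2)^2=36, (4-10)^2=36
sum(d^2) = 118.
Step 3: rho = 1 - 6*118 / (10*(10^2 - 1)) = 1 - 708/990 = 0.284848.
Step 4: Under H0, t = rho * sqrt((n-2)/(1-rho^2)) = 0.8405 ~ t(8).
Step 5: Two-sided p-value from the t-distribution with 8 df = 0.425038.
Step 6: alpha = 0.05. fail to reject H0.

rho = 0.2848, p = 0.425038, fail to reject H0 at alpha = 0.05.


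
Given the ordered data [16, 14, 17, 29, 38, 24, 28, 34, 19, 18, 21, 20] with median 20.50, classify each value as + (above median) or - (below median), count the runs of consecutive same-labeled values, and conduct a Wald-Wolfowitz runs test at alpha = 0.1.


Step 1: Compute median = 20.50; label A = above, B = below.
Labels in order: BBBAAAAABBAB  (n_A = 6, n_B = 6)
Step 2: Count runs R = 5.
Step 3: Under H0 (random ordering), E[R] = 2*n_A*n_B/(n_A+n_B) + 1 = 2*6*6/12 + 1 = 7.0000.
        Var[R] = 2*n_A*n_B*(2*n_A*n_B - n_A - n_B) / ((n_A+n_B)^2 * (n_A+n_B-1)) = 4320/1584 = 2.7273.
        SD[R] = 1.6514.
Step 4: Continuity-corrected z = (R + 0.5 - E[R]) / SD[R] = (5 + 0.5 - 7.0000) / 1.6514 = -0.9083.
Step 5: Two-sided p-value via normal approximation = 2*(1 - Phi(|z|)) = 0.363722.
Step 6: alpha = 0.1. fail to reject H0.

R = 5, z = -0.9083, p = 0.363722, fail to reject H0.


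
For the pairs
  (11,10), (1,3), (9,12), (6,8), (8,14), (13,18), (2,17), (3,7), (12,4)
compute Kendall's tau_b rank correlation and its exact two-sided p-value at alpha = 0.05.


Step 1: Enumerate the 36 unordered pairs (i,j) with i<j and classify each by sign(x_j-x_i) * sign(y_j-y_i).
  (1,2):dx=-10,dy=-7->C; (1,3):dx=-2,dy=+2->D; (1,4):dx=-5,dy=-2->C; (1,5):dx=-3,dy=+4->D
  (1,6):dx=+2,dy=+8->C; (1,7):dx=-9,dy=+7->D; (1,8):dx=-8,dy=-3->C; (1,9):dx=+1,dy=-6->D
  (2,3):dx=+8,dy=+9->C; (2,4):dx=+5,dy=+5->C; (2,5):dx=+7,dy=+11->C; (2,6):dx=+12,dy=+15->C
  (2,7):dx=+1,dy=+14->C; (2,8):dx=+2,dy=+4->C; (2,9):dx=+11,dy=+1->C; (3,4):dx=-3,dy=-4->C
  (3,5):dx=-1,dy=+2->D; (3,6):dx=+4,dy=+6->C; (3,7):dx=-7,dy=+5->D; (3,8):dx=-6,dy=-5->C
  (3,9):dx=+3,dy=-8->D; (4,5):dx=+2,dy=+6->C; (4,6):dx=+7,dy=+10->C; (4,7):dx=-4,dy=+9->D
  (4,8):dx=-3,dy=-1->C; (4,9):dx=+6,dy=-4->D; (5,6):dx=+5,dy=+4->C; (5,7):dx=-6,dy=+3->D
  (5,8):dx=-5,dy=-7->C; (5,9):dx=+4,dy=-10->D; (6,7):dx=-11,dy=-1->C; (6,8):dx=-10,dy=-11->C
  (6,9):dx=-1,dy=-14->C; (7,8):dx=+1,dy=-10->D; (7,9):dx=+10,dy=-13->D; (8,9):dx=+9,dy=-3->D
Step 2: C = 22, D = 14, total pairs = 36.
Step 3: tau = (C - D)/(n(n-1)/2) = (22 - 14)/36 = 0.222222.
Step 4: Exact two-sided p-value (enumerate n! = 362880 permutations of y under H0): p = 0.476709.
Step 5: alpha = 0.05. fail to reject H0.

tau_b = 0.2222 (C=22, D=14), p = 0.476709, fail to reject H0.


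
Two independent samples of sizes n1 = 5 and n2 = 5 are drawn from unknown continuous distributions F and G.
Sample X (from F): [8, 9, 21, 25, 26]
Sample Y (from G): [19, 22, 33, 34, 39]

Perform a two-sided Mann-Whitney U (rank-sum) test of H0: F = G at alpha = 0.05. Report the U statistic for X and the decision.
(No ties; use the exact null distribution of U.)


Step 1: Combine and sort all 10 observations; assign midranks.
sorted (value, group): (8,X), (9,X), (19,Y), (21,X), (22,Y), (25,X), (26,X), (33,Y), (34,Y), (39,Y)
ranks: 8->1, 9->2, 19->3, 21->4, 22->5, 25->6, 26->7, 33->8, 34->9, 39->10
Step 2: Rank sum for X: R1 = 1 + 2 + 4 + 6 + 7 = 20.
Step 3: U_X = R1 - n1(n1+1)/2 = 20 - 5*6/2 = 20 - 15 = 5.
       U_Y = n1*n2 - U_X = 25 - 5 = 20.
Step 4: No ties, so the exact null distribution of U (based on enumerating the C(10,5) = 252 equally likely rank assignments) gives the two-sided p-value.
Step 5: p-value = 0.150794; compare to alpha = 0.05. fail to reject H0.

U_X = 5, p = 0.150794, fail to reject H0 at alpha = 0.05.


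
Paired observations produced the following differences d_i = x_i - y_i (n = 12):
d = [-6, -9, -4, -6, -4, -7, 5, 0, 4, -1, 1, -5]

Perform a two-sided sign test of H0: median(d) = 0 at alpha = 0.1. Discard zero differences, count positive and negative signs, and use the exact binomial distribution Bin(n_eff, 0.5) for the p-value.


Step 1: Discard zero differences. Original n = 12; n_eff = number of nonzero differences = 11.
Nonzero differences (with sign): -6, -9, -4, -6, -4, -7, +5, +4, -1, +1, -5
Step 2: Count signs: positive = 3, negative = 8.
Step 3: Under H0: P(positive) = 0.5, so the number of positives S ~ Bin(11, 0.5).
Step 4: Two-sided exact p-value = sum of Bin(11,0.5) probabilities at or below the observed probability = 0.226562.
Step 5: alpha = 0.1. fail to reject H0.

n_eff = 11, pos = 3, neg = 8, p = 0.226562, fail to reject H0.


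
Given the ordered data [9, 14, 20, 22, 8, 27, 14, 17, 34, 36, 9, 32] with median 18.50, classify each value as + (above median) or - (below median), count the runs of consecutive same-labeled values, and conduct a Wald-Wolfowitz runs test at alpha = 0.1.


Step 1: Compute median = 18.50; label A = above, B = below.
Labels in order: BBAABABBAABA  (n_A = 6, n_B = 6)
Step 2: Count runs R = 8.
Step 3: Under H0 (random ordering), E[R] = 2*n_A*n_B/(n_A+n_B) + 1 = 2*6*6/12 + 1 = 7.0000.
        Var[R] = 2*n_A*n_B*(2*n_A*n_B - n_A - n_B) / ((n_A+n_B)^2 * (n_A+n_B-1)) = 4320/1584 = 2.7273.
        SD[R] = 1.6514.
Step 4: Continuity-corrected z = (R - 0.5 - E[R]) / SD[R] = (8 - 0.5 - 7.0000) / 1.6514 = 0.3028.
Step 5: Two-sided p-value via normal approximation = 2*(1 - Phi(|z|)) = 0.762069.
Step 6: alpha = 0.1. fail to reject H0.

R = 8, z = 0.3028, p = 0.762069, fail to reject H0.


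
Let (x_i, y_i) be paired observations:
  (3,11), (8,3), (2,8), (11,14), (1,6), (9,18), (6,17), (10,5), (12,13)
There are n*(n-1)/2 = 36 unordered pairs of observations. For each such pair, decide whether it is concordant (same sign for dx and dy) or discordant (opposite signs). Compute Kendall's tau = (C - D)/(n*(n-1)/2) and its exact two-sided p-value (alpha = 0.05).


Step 1: Enumerate the 36 unordered pairs (i,j) with i<j and classify each by sign(x_j-x_i) * sign(y_j-y_i).
  (1,2):dx=+5,dy=-8->D; (1,3):dx=-1,dy=-3->C; (1,4):dx=+8,dy=+3->C; (1,5):dx=-2,dy=-5->C
  (1,6):dx=+6,dy=+7->C; (1,7):dx=+3,dy=+6->C; (1,8):dx=+7,dy=-6->D; (1,9):dx=+9,dy=+2->C
  (2,3):dx=-6,dy=+5->D; (2,4):dx=+3,dy=+11->C; (2,5):dx=-7,dy=+3->D; (2,6):dx=+1,dy=+15->C
  (2,7):dx=-2,dy=+14->D; (2,8):dx=+2,dy=+2->C; (2,9):dx=+4,dy=+10->C; (3,4):dx=+9,dy=+6->C
  (3,5):dx=-1,dy=-2->C; (3,6):dx=+7,dy=+10->C; (3,7):dx=+4,dy=+9->C; (3,8):dx=+8,dy=-3->D
  (3,9):dx=+10,dy=+5->C; (4,5):dx=-10,dy=-8->C; (4,6):dx=-2,dy=+4->D; (4,7):dx=-5,dy=+3->D
  (4,8):dx=-1,dy=-9->C; (4,9):dx=+1,dy=-1->D; (5,6):dx=+8,dy=+12->C; (5,7):dx=+5,dy=+11->C
  (5,8):dx=+9,dy=-1->D; (5,9):dx=+11,dy=+7->C; (6,7):dx=-3,dy=-1->C; (6,8):dx=+1,dy=-13->D
  (6,9):dx=+3,dy=-5->D; (7,8):dx=+4,dy=-12->D; (7,9):dx=+6,dy=-4->D; (8,9):dx=+2,dy=+8->C
Step 2: C = 22, D = 14, total pairs = 36.
Step 3: tau = (C - D)/(n(n-1)/2) = (22 - 14)/36 = 0.222222.
Step 4: Exact two-sided p-value (enumerate n! = 362880 permutations of y under H0): p = 0.476709.
Step 5: alpha = 0.05. fail to reject H0.

tau_b = 0.2222 (C=22, D=14), p = 0.476709, fail to reject H0.


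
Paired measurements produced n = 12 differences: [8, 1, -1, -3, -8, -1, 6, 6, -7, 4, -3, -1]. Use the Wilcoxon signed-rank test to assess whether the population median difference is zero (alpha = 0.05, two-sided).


Step 1: Drop any zero differences (none here) and take |d_i|.
|d| = [8, 1, 1, 3, 8, 1, 6, 6, 7, 4, 3, 1]
Step 2: Midrank |d_i| (ties get averaged ranks).
ranks: |8|->11.5, |1|->2.5, |1|->2.5, |3|->5.5, |8|->11.5, |1|->2.5, |6|->8.5, |6|->8.5, |7|->10, |4|->7, |3|->5.5, |1|->2.5
Step 3: Attach original signs; sum ranks with positive sign and with negative sign.
W+ = 11.5 + 2.5 + 8.5 + 8.5 + 7 = 38
W- = 2.5 + 5.5 + 11.5 + 2.5 + 10 + 5.5 + 2.5 = 40
(Check: W+ + W- = 78 should equal n(n+1)/2 = 78.)
Step 4: Test statistic W = min(W+, W-) = 38.
Step 5: Ties in |d|, so use the tie-corrected normal approximation.
        E[W] = n(n+1)/4 = 12*13/4 = 39.
        Tie groups: |d|=1 (t=4), |d|=3 (t=2), |d|=6 (t=2), |d|=8 (t=2); sum(t^3 - t) = 78.
        Var[W] = n(n+1)(2n+1)/24 - sum(t^3-t)/48 = 3900/24 - 78/48 = 160.875.
        z = (W - E[W]) / sqrt(Var[W]) = (38 - 39) / 12.6837 = -0.0788.
        Two-sided p = 2*Phi(z) = 0.937159.
Step 6: alpha = 0.05. fail to reject H0.

W+ = 38, W- = 40, W = min = 38, p = 0.937159, fail to reject H0.


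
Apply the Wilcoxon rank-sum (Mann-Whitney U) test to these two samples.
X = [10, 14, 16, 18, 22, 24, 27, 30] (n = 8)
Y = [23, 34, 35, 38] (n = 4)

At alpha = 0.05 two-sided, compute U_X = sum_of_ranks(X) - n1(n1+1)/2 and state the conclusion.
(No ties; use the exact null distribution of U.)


Step 1: Combine and sort all 12 observations; assign midranks.
sorted (value, group): (10,X), (14,X), (16,X), (18,X), (22,X), (23,Y), (24,X), (27,X), (30,X), (34,Y), (35,Y), (38,Y)
ranks: 10->1, 14->2, 16->3, 18->4, 22->5, 23->6, 24->7, 27->8, 30->9, 34->10, 35->11, 38->12
Step 2: Rank sum for X: R1 = 1 + 2 + 3 + 4 + 5 + 7 + 8 + 9 = 39.
Step 3: U_X = R1 - n1(n1+1)/2 = 39 - 8*9/2 = 39 - 36 = 3.
       U_Y = n1*n2 - U_X = 32 - 3 = 29.
Step 4: No ties, so the exact null distribution of U (based on enumerating the C(12,8) = 495 equally likely rank assignments) gives the two-sided p-value.
Step 5: p-value = 0.028283; compare to alpha = 0.05. reject H0.

U_X = 3, p = 0.028283, reject H0 at alpha = 0.05.


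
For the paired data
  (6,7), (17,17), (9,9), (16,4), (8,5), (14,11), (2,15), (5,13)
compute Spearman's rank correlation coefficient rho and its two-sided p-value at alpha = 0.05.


Step 1: Rank x and y separately (midranks; no ties here).
rank(x): 6->3, 17->8, 9->5, 16->7, 8->4, 14->6, 2->1, 5->2
rank(y): 7->3, 17->8, 9->4, 4->1, 5->2, 11->5, 15->7, 13->6
Step 2: d_i = R_x(i) - R_y(i); compute d_i^2.
  (3-3)^2=0, (8-8)^2=0, (5-4)^2=1, (7-1)^2=36, (4-2)^2=4, (6-5)^2=1, (1-7)^2=36, (2-6)^2=16
sum(d^2) = 94.
Step 3: rho = 1 - 6*94 / (8*(8^2 - 1)) = 1 - 564/504 = -0.119048.
Step 4: Under H0, t = rho * sqrt((n-2)/(1-rho^2)) = -0.2937 ~ t(6).
Step 5: Two-sided p-value from the t-distribution with 6 df = 0.778886.
Step 6: alpha = 0.05. fail to reject H0.

rho = -0.1190, p = 0.778886, fail to reject H0 at alpha = 0.05.


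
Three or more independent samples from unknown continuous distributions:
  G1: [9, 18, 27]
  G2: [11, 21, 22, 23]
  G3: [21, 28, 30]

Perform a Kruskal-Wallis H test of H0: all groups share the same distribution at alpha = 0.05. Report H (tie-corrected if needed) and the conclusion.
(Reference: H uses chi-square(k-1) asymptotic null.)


Step 1: Combine all N = 10 observations and assign midranks.
sorted (value, group, rank): (9,G1,1), (11,G2,2), (18,G1,3), (21,G2,4.5), (21,G3,4.5), (22,G2,6), (23,G2,7), (27,G1,8), (28,G3,9), (30,G3,10)
Step 2: Sum ranks within each group.
R_1 = 12 (n_1 = 3)
R_2 = 19.5 (n_2 = 4)
R_3 = 23.5 (n_3 = 3)
Step 3: H = 12/(N(N+1)) * sum(R_i^2/n_i) - 3(N+1)
     = 12/(10*11) * (12^2/3 + 19.5^2/4 + 23.5^2/3) - 3*11
     = 0.109091 * 327.146 - 33
     = 2.688636.
Step 4: Ties present; correction factor C = 1 - 6/(10^3 - 10) = 0.993939. Corrected H = 2.688636 / 0.993939 = 2.705030.
Step 5: Under H0, H ~ chi^2(2); p-value = 0.258589.
Step 6: alpha = 0.05. fail to reject H0.

H = 2.7050, df = 2, p = 0.258589, fail to reject H0.


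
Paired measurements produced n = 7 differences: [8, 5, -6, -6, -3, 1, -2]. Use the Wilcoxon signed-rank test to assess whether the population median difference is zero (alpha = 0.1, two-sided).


Step 1: Drop any zero differences (none here) and take |d_i|.
|d| = [8, 5, 6, 6, 3, 1, 2]
Step 2: Midrank |d_i| (ties get averaged ranks).
ranks: |8|->7, |5|->4, |6|->5.5, |6|->5.5, |3|->3, |1|->1, |2|->2
Step 3: Attach original signs; sum ranks with positive sign and with negative sign.
W+ = 7 + 4 + 1 = 12
W- = 5.5 + 5.5 + 3 + 2 = 16
(Check: W+ + W- = 28 should equal n(n+1)/2 = 28.)
Step 4: Test statistic W = min(W+, W-) = 12.
Step 5: Ties in |d|, so use the tie-corrected normal approximation.
        E[W] = n(n+1)/4 = 7*8/4 = 14.
        Tie groups: |d|=6 (t=2); sum(t^3 - t) = 6.
        Var[W] = n(n+1)(2n+1)/24 - sum(t^3-t)/48 = 840/24 - 6/48 = 34.875.
        z = (W - E[W]) / sqrt(Var[W]) = (12 - 14) / 5.9055 = -0.3387.
        Two-sided p = 2*Phi(z) = 0.734861.
Step 6: alpha = 0.1. fail to reject H0.

W+ = 12, W- = 16, W = min = 12, p = 0.734861, fail to reject H0.


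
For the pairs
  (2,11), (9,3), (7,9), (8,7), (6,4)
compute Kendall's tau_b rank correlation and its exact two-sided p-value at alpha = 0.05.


Step 1: Enumerate the 10 unordered pairs (i,j) with i<j and classify each by sign(x_j-x_i) * sign(y_j-y_i).
  (1,2):dx=+7,dy=-8->D; (1,3):dx=+5,dy=-2->D; (1,4):dx=+6,dy=-4->D; (1,5):dx=+4,dy=-7->D
  (2,3):dx=-2,dy=+6->D; (2,4):dx=-1,dy=+4->D; (2,5):dx=-3,dy=+1->D; (3,4):dx=+1,dy=-2->D
  (3,5):dx=-1,dy=-5->C; (4,5):dx=-2,dy=-3->C
Step 2: C = 2, D = 8, total pairs = 10.
Step 3: tau = (C - D)/(n(n-1)/2) = (2 - 8)/10 = -0.600000.
Step 4: Exact two-sided p-value (enumerate n! = 120 permutations of y under H0): p = 0.233333.
Step 5: alpha = 0.05. fail to reject H0.

tau_b = -0.6000 (C=2, D=8), p = 0.233333, fail to reject H0.


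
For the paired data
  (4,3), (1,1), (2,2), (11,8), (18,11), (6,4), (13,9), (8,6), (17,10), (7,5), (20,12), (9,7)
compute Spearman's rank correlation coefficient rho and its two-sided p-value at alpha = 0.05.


Step 1: Rank x and y separately (midranks; no ties here).
rank(x): 4->3, 1->1, 2->2, 11->8, 18->11, 6->4, 13->9, 8->6, 17->10, 7->5, 20->12, 9->7
rank(y): 3->3, 1->1, 2->2, 8->8, 11->11, 4->4, 9->9, 6->6, 10->10, 5->5, 12->12, 7->7
Step 2: d_i = R_x(i) - R_y(i); compute d_i^2.
  (3-3)^2=0, (1-1)^2=0, (2-2)^2=0, (8-8)^2=0, (11-11)^2=0, (4-4)^2=0, (9-9)^2=0, (6-6)^2=0, (10-10)^2=0, (5-5)^2=0, (12-12)^2=0, (7-7)^2=0
sum(d^2) = 0.
Step 3: rho = 1 - 6*0 / (12*(12^2 - 1)) = 1 - 0/1716 = 1.000000.
Step 5: Two-sided p-value from the t-distribution with 10 df = 0.000000.
Step 6: alpha = 0.05. reject H0.

rho = 1.0000, p = 0.000000, reject H0 at alpha = 0.05.


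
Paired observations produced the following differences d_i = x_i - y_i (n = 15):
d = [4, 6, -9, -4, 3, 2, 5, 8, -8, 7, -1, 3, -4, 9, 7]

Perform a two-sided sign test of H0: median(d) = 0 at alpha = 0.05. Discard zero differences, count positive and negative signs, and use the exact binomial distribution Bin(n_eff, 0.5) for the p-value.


Step 1: Discard zero differences. Original n = 15; n_eff = number of nonzero differences = 15.
Nonzero differences (with sign): +4, +6, -9, -4, +3, +2, +5, +8, -8, +7, -1, +3, -4, +9, +7
Step 2: Count signs: positive = 10, negative = 5.
Step 3: Under H0: P(positive) = 0.5, so the number of positives S ~ Bin(15, 0.5).
Step 4: Two-sided exact p-value = sum of Bin(15,0.5) probabilities at or below the observed probability = 0.301758.
Step 5: alpha = 0.05. fail to reject H0.

n_eff = 15, pos = 10, neg = 5, p = 0.301758, fail to reject H0.


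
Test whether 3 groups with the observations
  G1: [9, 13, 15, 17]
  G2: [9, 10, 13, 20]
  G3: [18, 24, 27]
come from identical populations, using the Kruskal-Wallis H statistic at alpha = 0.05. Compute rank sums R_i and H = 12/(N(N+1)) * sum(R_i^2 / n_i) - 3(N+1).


Step 1: Combine all N = 11 observations and assign midranks.
sorted (value, group, rank): (9,G1,1.5), (9,G2,1.5), (10,G2,3), (13,G1,4.5), (13,G2,4.5), (15,G1,6), (17,G1,7), (18,G3,8), (20,G2,9), (24,G3,10), (27,G3,11)
Step 2: Sum ranks within each group.
R_1 = 19 (n_1 = 4)
R_2 = 18 (n_2 = 4)
R_3 = 29 (n_3 = 3)
Step 3: H = 12/(N(N+1)) * sum(R_i^2/n_i) - 3(N+1)
     = 12/(11*12) * (19^2/4 + 18^2/4 + 29^2/3) - 3*12
     = 0.090909 * 451.583 - 36
     = 5.053030.
Step 4: Ties present; correction factor C = 1 - 12/(11^3 - 11) = 0.990909. Corrected H = 5.053030 / 0.990909 = 5.099388.
Step 5: Under H0, H ~ chi^2(2); p-value = 0.078106.
Step 6: alpha = 0.05. fail to reject H0.

H = 5.0994, df = 2, p = 0.078106, fail to reject H0.


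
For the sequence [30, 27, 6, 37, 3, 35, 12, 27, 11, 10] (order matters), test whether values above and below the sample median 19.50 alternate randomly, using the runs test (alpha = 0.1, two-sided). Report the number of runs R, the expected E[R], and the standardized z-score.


Step 1: Compute median = 19.50; label A = above, B = below.
Labels in order: AABABABABB  (n_A = 5, n_B = 5)
Step 2: Count runs R = 8.
Step 3: Under H0 (random ordering), E[R] = 2*n_A*n_B/(n_A+n_B) + 1 = 2*5*5/10 + 1 = 6.0000.
        Var[R] = 2*n_A*n_B*(2*n_A*n_B - n_A - n_B) / ((n_A+n_B)^2 * (n_A+n_B-1)) = 2000/900 = 2.2222.
        SD[R] = 1.4907.
Step 4: Continuity-corrected z = (R - 0.5 - E[R]) / SD[R] = (8 - 0.5 - 6.0000) / 1.4907 = 1.0062.
Step 5: Two-sided p-value via normal approximation = 2*(1 - Phi(|z|)) = 0.314305.
Step 6: alpha = 0.1. fail to reject H0.

R = 8, z = 1.0062, p = 0.314305, fail to reject H0.


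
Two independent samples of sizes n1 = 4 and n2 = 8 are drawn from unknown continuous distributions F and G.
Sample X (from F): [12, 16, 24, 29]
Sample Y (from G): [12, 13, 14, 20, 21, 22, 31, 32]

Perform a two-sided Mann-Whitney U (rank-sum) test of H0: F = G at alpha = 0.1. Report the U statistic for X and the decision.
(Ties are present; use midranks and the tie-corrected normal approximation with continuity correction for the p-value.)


Step 1: Combine and sort all 12 observations; assign midranks.
sorted (value, group): (12,X), (12,Y), (13,Y), (14,Y), (16,X), (20,Y), (21,Y), (22,Y), (24,X), (29,X), (31,Y), (32,Y)
ranks: 12->1.5, 12->1.5, 13->3, 14->4, 16->5, 20->6, 21->7, 22->8, 24->9, 29->10, 31->11, 32->12
Step 2: Rank sum for X: R1 = 1.5 + 5 + 9 + 10 = 25.5.
Step 3: U_X = R1 - n1(n1+1)/2 = 25.5 - 4*5/2 = 25.5 - 10 = 15.5.
       U_Y = n1*n2 - U_X = 32 - 15.5 = 16.5.
Step 4: Ties are present, so use the tie-corrected normal approximation (with continuity correction) for the p-value.
Step 5: p-value = 1.000000; compare to alpha = 0.1. fail to reject H0.

U_X = 15.5, p = 1.000000, fail to reject H0 at alpha = 0.1.


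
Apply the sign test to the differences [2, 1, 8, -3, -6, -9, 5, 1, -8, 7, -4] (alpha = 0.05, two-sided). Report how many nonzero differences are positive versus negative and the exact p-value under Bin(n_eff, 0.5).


Step 1: Discard zero differences. Original n = 11; n_eff = number of nonzero differences = 11.
Nonzero differences (with sign): +2, +1, +8, -3, -6, -9, +5, +1, -8, +7, -4
Step 2: Count signs: positive = 6, negative = 5.
Step 3: Under H0: P(positive) = 0.5, so the number of positives S ~ Bin(11, 0.5).
Step 4: Two-sided exact p-value = sum of Bin(11,0.5) probabilities at or below the observed probability = 1.000000.
Step 5: alpha = 0.05. fail to reject H0.

n_eff = 11, pos = 6, neg = 5, p = 1.000000, fail to reject H0.


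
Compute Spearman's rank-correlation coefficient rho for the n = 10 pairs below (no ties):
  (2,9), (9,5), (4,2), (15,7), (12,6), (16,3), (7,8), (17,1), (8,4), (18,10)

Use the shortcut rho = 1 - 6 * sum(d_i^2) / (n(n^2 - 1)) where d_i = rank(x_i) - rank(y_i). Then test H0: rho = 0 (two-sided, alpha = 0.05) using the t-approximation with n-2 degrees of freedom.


Step 1: Rank x and y separately (midranks; no ties here).
rank(x): 2->1, 9->5, 4->2, 15->7, 12->6, 16->8, 7->3, 17->9, 8->4, 18->10
rank(y): 9->9, 5->5, 2->2, 7->7, 6->6, 3->3, 8->8, 1->1, 4->4, 10->10
Step 2: d_i = R_x(i) - R_y(i); compute d_i^2.
  (1-9)^2=64, (5-5)^2=0, (2-2)^2=0, (7-7)^2=0, (6-6)^2=0, (8-3)^2=25, (3-8)^2=25, (9-1)^2=64, (4-4)^2=0, (10-10)^2=0
sum(d^2) = 178.
Step 3: rho = 1 - 6*178 / (10*(10^2 - 1)) = 1 - 1068/990 = -0.078788.
Step 4: Under H0, t = rho * sqrt((n-2)/(1-rho^2)) = -0.2235 ~ t(8).
Step 5: Two-sided p-value from the t-distribution with 8 df = 0.828717.
Step 6: alpha = 0.05. fail to reject H0.

rho = -0.0788, p = 0.828717, fail to reject H0 at alpha = 0.05.


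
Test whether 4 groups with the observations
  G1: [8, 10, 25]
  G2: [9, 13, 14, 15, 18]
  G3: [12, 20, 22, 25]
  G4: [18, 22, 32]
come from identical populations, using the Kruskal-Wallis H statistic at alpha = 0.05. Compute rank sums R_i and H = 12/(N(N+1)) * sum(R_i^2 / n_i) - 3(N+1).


Step 1: Combine all N = 15 observations and assign midranks.
sorted (value, group, rank): (8,G1,1), (9,G2,2), (10,G1,3), (12,G3,4), (13,G2,5), (14,G2,6), (15,G2,7), (18,G2,8.5), (18,G4,8.5), (20,G3,10), (22,G3,11.5), (22,G4,11.5), (25,G1,13.5), (25,G3,13.5), (32,G4,15)
Step 2: Sum ranks within each group.
R_1 = 17.5 (n_1 = 3)
R_2 = 28.5 (n_2 = 5)
R_3 = 39 (n_3 = 4)
R_4 = 35 (n_4 = 3)
Step 3: H = 12/(N(N+1)) * sum(R_i^2/n_i) - 3(N+1)
     = 12/(15*16) * (17.5^2/3 + 28.5^2/5 + 39^2/4 + 35^2/3) - 3*16
     = 0.050000 * 1053.12 - 48
     = 4.655833.
Step 4: Ties present; correction factor C = 1 - 18/(15^3 - 15) = 0.994643. Corrected H = 4.655833 / 0.994643 = 4.680910.
Step 5: Under H0, H ~ chi^2(3); p-value = 0.196710.
Step 6: alpha = 0.05. fail to reject H0.

H = 4.6809, df = 3, p = 0.196710, fail to reject H0.


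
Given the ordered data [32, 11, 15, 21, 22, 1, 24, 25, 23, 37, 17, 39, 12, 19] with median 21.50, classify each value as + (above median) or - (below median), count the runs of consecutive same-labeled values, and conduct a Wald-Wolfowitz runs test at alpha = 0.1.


Step 1: Compute median = 21.50; label A = above, B = below.
Labels in order: ABBBABAAAABABB  (n_A = 7, n_B = 7)
Step 2: Count runs R = 8.
Step 3: Under H0 (random ordering), E[R] = 2*n_A*n_B/(n_A+n_B) + 1 = 2*7*7/14 + 1 = 8.0000.
        Var[R] = 2*n_A*n_B*(2*n_A*n_B - n_A - n_B) / ((n_A+n_B)^2 * (n_A+n_B-1)) = 8232/2548 = 3.2308.
        SD[R] = 1.7974.
Step 4: R = E[R], so z = 0 with no continuity correction.
Step 5: Two-sided p-value via normal approximation = 2*(1 - Phi(|z|)) = 1.000000.
Step 6: alpha = 0.1. fail to reject H0.

R = 8, z = 0.0000, p = 1.000000, fail to reject H0.


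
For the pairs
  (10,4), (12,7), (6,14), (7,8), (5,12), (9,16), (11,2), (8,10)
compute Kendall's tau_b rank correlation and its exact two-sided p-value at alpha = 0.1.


Step 1: Enumerate the 28 unordered pairs (i,j) with i<j and classify each by sign(x_j-x_i) * sign(y_j-y_i).
  (1,2):dx=+2,dy=+3->C; (1,3):dx=-4,dy=+10->D; (1,4):dx=-3,dy=+4->D; (1,5):dx=-5,dy=+8->D
  (1,6):dx=-1,dy=+12->D; (1,7):dx=+1,dy=-2->D; (1,8):dx=-2,dy=+6->D; (2,3):dx=-6,dy=+7->D
  (2,4):dx=-5,dy=+1->D; (2,5):dx=-7,dy=+5->D; (2,6):dx=-3,dy=+9->D; (2,7):dx=-1,dy=-5->C
  (2,8):dx=-4,dy=+3->D; (3,4):dx=+1,dy=-6->D; (3,5):dx=-1,dy=-2->C; (3,6):dx=+3,dy=+2->C
  (3,7):dx=+5,dy=-12->D; (3,8):dx=+2,dy=-4->D; (4,5):dx=-2,dy=+4->D; (4,6):dx=+2,dy=+8->C
  (4,7):dx=+4,dy=-6->D; (4,8):dx=+1,dy=+2->C; (5,6):dx=+4,dy=+4->C; (5,7):dx=+6,dy=-10->D
  (5,8):dx=+3,dy=-2->D; (6,7):dx=+2,dy=-14->D; (6,8):dx=-1,dy=-6->C; (7,8):dx=-3,dy=+8->D
Step 2: C = 8, D = 20, total pairs = 28.
Step 3: tau = (C - D)/(n(n-1)/2) = (8 - 20)/28 = -0.428571.
Step 4: Exact two-sided p-value (enumerate n! = 40320 permutations of y under H0): p = 0.178869.
Step 5: alpha = 0.1. fail to reject H0.

tau_b = -0.4286 (C=8, D=20), p = 0.178869, fail to reject H0.


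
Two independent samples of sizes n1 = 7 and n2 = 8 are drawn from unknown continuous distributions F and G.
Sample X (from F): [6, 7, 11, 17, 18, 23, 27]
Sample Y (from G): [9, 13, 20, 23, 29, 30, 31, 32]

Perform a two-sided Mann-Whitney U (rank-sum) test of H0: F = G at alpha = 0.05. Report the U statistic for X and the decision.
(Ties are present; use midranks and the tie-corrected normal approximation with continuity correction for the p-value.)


Step 1: Combine and sort all 15 observations; assign midranks.
sorted (value, group): (6,X), (7,X), (9,Y), (11,X), (13,Y), (17,X), (18,X), (20,Y), (23,X), (23,Y), (27,X), (29,Y), (30,Y), (31,Y), (32,Y)
ranks: 6->1, 7->2, 9->3, 11->4, 13->5, 17->6, 18->7, 20->8, 23->9.5, 23->9.5, 27->11, 29->12, 30->13, 31->14, 32->15
Step 2: Rank sum for X: R1 = 1 + 2 + 4 + 6 + 7 + 9.5 + 11 = 40.5.
Step 3: U_X = R1 - n1(n1+1)/2 = 40.5 - 7*8/2 = 40.5 - 28 = 12.5.
       U_Y = n1*n2 - U_X = 56 - 12.5 = 43.5.
Step 4: Ties are present, so use the tie-corrected normal approximation (with continuity correction) for the p-value.
Step 5: p-value = 0.082305; compare to alpha = 0.05. fail to reject H0.

U_X = 12.5, p = 0.082305, fail to reject H0 at alpha = 0.05.


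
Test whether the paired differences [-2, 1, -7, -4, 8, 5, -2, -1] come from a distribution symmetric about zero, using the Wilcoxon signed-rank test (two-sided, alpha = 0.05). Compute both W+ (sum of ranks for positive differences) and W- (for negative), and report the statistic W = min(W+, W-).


Step 1: Drop any zero differences (none here) and take |d_i|.
|d| = [2, 1, 7, 4, 8, 5, 2, 1]
Step 2: Midrank |d_i| (ties get averaged ranks).
ranks: |2|->3.5, |1|->1.5, |7|->7, |4|->5, |8|->8, |5|->6, |2|->3.5, |1|->1.5
Step 3: Attach original signs; sum ranks with positive sign and with negative sign.
W+ = 1.5 + 8 + 6 = 15.5
W- = 3.5 + 7 + 5 + 3.5 + 1.5 = 20.5
(Check: W+ + W- = 36 should equal n(n+1)/2 = 36.)
Step 4: Test statistic W = min(W+, W-) = 15.5.
Step 5: Ties in |d|, so use the tie-corrected normal approximation.
        E[W] = n(n+1)/4 = 8*9/4 = 18.
        Tie groups: |d|=1 (t=2), |d|=2 (t=2); sum(t^3 - t) = 12.
        Var[W] = n(n+1)(2n+1)/24 - sum(t^3-t)/48 = 1224/24 - 12/48 = 50.75.
        z = (W - E[W]) / sqrt(Var[W]) = (15.5 - 18) / 7.1239 = -0.3509.
        Two-sided p = 2*Phi(z) = 0.725640.
Step 6: alpha = 0.05. fail to reject H0.

W+ = 15.5, W- = 20.5, W = min = 15.5, p = 0.725640, fail to reject H0.


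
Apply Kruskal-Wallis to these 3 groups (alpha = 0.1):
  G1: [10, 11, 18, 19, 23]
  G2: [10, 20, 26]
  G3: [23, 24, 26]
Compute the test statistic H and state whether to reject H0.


Step 1: Combine all N = 11 observations and assign midranks.
sorted (value, group, rank): (10,G1,1.5), (10,G2,1.5), (11,G1,3), (18,G1,4), (19,G1,5), (20,G2,6), (23,G1,7.5), (23,G3,7.5), (24,G3,9), (26,G2,10.5), (26,G3,10.5)
Step 2: Sum ranks within each group.
R_1 = 21 (n_1 = 5)
R_2 = 18 (n_2 = 3)
R_3 = 27 (n_3 = 3)
Step 3: H = 12/(N(N+1)) * sum(R_i^2/n_i) - 3(N+1)
     = 12/(11*12) * (21^2/5 + 18^2/3 + 27^2/3) - 3*12
     = 0.090909 * 439.2 - 36
     = 3.927273.
Step 4: Ties present; correction factor C = 1 - 18/(11^3 - 11) = 0.986364. Corrected H = 3.927273 / 0.986364 = 3.981567.
Step 5: Under H0, H ~ chi^2(2); p-value = 0.136588.
Step 6: alpha = 0.1. fail to reject H0.

H = 3.9816, df = 2, p = 0.136588, fail to reject H0.


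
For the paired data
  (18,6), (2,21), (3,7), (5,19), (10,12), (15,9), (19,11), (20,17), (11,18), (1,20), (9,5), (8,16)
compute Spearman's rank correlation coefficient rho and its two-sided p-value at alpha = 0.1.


Step 1: Rank x and y separately (midranks; no ties here).
rank(x): 18->10, 2->2, 3->3, 5->4, 10->7, 15->9, 19->11, 20->12, 11->8, 1->1, 9->6, 8->5
rank(y): 6->2, 21->12, 7->3, 19->10, 12->6, 9->4, 11->5, 17->8, 18->9, 20->11, 5->1, 16->7
Step 2: d_i = R_x(i) - R_y(i); compute d_i^2.
  (10-2)^2=64, (2-12)^2=100, (3-3)^2=0, (4-10)^2=36, (7-6)^2=1, (9-4)^2=25, (11-5)^2=36, (12-8)^2=16, (8-9)^2=1, (1-11)^2=100, (6-1)^2=25, (5-7)^2=4
sum(d^2) = 408.
Step 3: rho = 1 - 6*408 / (12*(12^2 - 1)) = 1 - 2448/1716 = -0.426573.
Step 4: Under H0, t = rho * sqrt((n-2)/(1-rho^2)) = -1.4914 ~ t(10).
Step 5: Two-sided p-value from the t-distribution with 10 df = 0.166700.
Step 6: alpha = 0.1. fail to reject H0.

rho = -0.4266, p = 0.166700, fail to reject H0 at alpha = 0.1.


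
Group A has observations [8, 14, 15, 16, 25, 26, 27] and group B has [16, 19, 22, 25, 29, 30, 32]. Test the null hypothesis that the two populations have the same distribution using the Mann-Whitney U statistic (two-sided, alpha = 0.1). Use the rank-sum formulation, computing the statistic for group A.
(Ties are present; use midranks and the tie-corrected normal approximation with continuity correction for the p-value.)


Step 1: Combine and sort all 14 observations; assign midranks.
sorted (value, group): (8,X), (14,X), (15,X), (16,X), (16,Y), (19,Y), (22,Y), (25,X), (25,Y), (26,X), (27,X), (29,Y), (30,Y), (32,Y)
ranks: 8->1, 14->2, 15->3, 16->4.5, 16->4.5, 19->6, 22->7, 25->8.5, 25->8.5, 26->10, 27->11, 29->12, 30->13, 32->14
Step 2: Rank sum for X: R1 = 1 + 2 + 3 + 4.5 + 8.5 + 10 + 11 = 40.
Step 3: U_X = R1 - n1(n1+1)/2 = 40 - 7*8/2 = 40 - 28 = 12.
       U_Y = n1*n2 - U_X = 49 - 12 = 37.
Step 4: Ties are present, so use the tie-corrected normal approximation (with continuity correction) for the p-value.
Step 5: p-value = 0.124371; compare to alpha = 0.1. fail to reject H0.

U_X = 12, p = 0.124371, fail to reject H0 at alpha = 0.1.


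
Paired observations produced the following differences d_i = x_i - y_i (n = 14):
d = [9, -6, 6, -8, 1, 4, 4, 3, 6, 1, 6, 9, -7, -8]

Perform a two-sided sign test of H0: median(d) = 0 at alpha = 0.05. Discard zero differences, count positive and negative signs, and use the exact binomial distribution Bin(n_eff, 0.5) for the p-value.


Step 1: Discard zero differences. Original n = 14; n_eff = number of nonzero differences = 14.
Nonzero differences (with sign): +9, -6, +6, -8, +1, +4, +4, +3, +6, +1, +6, +9, -7, -8
Step 2: Count signs: positive = 10, negative = 4.
Step 3: Under H0: P(positive) = 0.5, so the number of positives S ~ Bin(14, 0.5).
Step 4: Two-sided exact p-value = sum of Bin(14,0.5) probabilities at or below the observed probability = 0.179565.
Step 5: alpha = 0.05. fail to reject H0.

n_eff = 14, pos = 10, neg = 4, p = 0.179565, fail to reject H0.


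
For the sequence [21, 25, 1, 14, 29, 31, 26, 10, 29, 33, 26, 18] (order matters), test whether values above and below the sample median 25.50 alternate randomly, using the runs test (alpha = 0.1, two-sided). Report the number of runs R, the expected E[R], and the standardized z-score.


Step 1: Compute median = 25.50; label A = above, B = below.
Labels in order: BBBBAAABAAAB  (n_A = 6, n_B = 6)
Step 2: Count runs R = 5.
Step 3: Under H0 (random ordering), E[R] = 2*n_A*n_B/(n_A+n_B) + 1 = 2*6*6/12 + 1 = 7.0000.
        Var[R] = 2*n_A*n_B*(2*n_A*n_B - n_A - n_B) / ((n_A+n_B)^2 * (n_A+n_B-1)) = 4320/1584 = 2.7273.
        SD[R] = 1.6514.
Step 4: Continuity-corrected z = (R + 0.5 - E[R]) / SD[R] = (5 + 0.5 - 7.0000) / 1.6514 = -0.9083.
Step 5: Two-sided p-value via normal approximation = 2*(1 - Phi(|z|)) = 0.363722.
Step 6: alpha = 0.1. fail to reject H0.

R = 5, z = -0.9083, p = 0.363722, fail to reject H0.
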